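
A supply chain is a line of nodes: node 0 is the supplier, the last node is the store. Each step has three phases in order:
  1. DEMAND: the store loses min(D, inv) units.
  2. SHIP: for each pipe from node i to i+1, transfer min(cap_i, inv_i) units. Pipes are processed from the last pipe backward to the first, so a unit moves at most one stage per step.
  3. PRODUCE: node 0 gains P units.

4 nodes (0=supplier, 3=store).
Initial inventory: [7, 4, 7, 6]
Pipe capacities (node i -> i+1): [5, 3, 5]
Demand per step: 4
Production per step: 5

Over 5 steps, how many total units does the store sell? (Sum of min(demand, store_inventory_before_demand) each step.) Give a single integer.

Answer: 20

Derivation:
Step 1: sold=4 (running total=4) -> [7 6 5 7]
Step 2: sold=4 (running total=8) -> [7 8 3 8]
Step 3: sold=4 (running total=12) -> [7 10 3 7]
Step 4: sold=4 (running total=16) -> [7 12 3 6]
Step 5: sold=4 (running total=20) -> [7 14 3 5]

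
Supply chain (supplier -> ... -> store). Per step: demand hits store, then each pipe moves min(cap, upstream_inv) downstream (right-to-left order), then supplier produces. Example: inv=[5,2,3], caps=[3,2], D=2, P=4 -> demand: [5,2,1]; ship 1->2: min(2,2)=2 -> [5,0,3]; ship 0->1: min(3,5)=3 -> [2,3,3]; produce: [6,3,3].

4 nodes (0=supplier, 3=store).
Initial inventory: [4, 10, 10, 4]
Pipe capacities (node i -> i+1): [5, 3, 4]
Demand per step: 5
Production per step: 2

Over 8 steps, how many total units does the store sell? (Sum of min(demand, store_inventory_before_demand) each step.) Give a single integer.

Step 1: sold=4 (running total=4) -> [2 11 9 4]
Step 2: sold=4 (running total=8) -> [2 10 8 4]
Step 3: sold=4 (running total=12) -> [2 9 7 4]
Step 4: sold=4 (running total=16) -> [2 8 6 4]
Step 5: sold=4 (running total=20) -> [2 7 5 4]
Step 6: sold=4 (running total=24) -> [2 6 4 4]
Step 7: sold=4 (running total=28) -> [2 5 3 4]
Step 8: sold=4 (running total=32) -> [2 4 3 3]

Answer: 32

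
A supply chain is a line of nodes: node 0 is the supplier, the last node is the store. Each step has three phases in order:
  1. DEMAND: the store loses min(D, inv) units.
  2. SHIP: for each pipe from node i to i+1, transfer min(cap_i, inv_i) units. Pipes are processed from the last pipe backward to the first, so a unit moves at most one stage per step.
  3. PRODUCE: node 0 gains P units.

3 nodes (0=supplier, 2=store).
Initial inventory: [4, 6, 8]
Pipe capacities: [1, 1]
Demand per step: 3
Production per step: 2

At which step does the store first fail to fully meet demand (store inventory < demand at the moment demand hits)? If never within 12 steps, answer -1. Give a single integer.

Step 1: demand=3,sold=3 ship[1->2]=1 ship[0->1]=1 prod=2 -> [5 6 6]
Step 2: demand=3,sold=3 ship[1->2]=1 ship[0->1]=1 prod=2 -> [6 6 4]
Step 3: demand=3,sold=3 ship[1->2]=1 ship[0->1]=1 prod=2 -> [7 6 2]
Step 4: demand=3,sold=2 ship[1->2]=1 ship[0->1]=1 prod=2 -> [8 6 1]
Step 5: demand=3,sold=1 ship[1->2]=1 ship[0->1]=1 prod=2 -> [9 6 1]
Step 6: demand=3,sold=1 ship[1->2]=1 ship[0->1]=1 prod=2 -> [10 6 1]
Step 7: demand=3,sold=1 ship[1->2]=1 ship[0->1]=1 prod=2 -> [11 6 1]
Step 8: demand=3,sold=1 ship[1->2]=1 ship[0->1]=1 prod=2 -> [12 6 1]
Step 9: demand=3,sold=1 ship[1->2]=1 ship[0->1]=1 prod=2 -> [13 6 1]
Step 10: demand=3,sold=1 ship[1->2]=1 ship[0->1]=1 prod=2 -> [14 6 1]
Step 11: demand=3,sold=1 ship[1->2]=1 ship[0->1]=1 prod=2 -> [15 6 1]
Step 12: demand=3,sold=1 ship[1->2]=1 ship[0->1]=1 prod=2 -> [16 6 1]
First stockout at step 4

4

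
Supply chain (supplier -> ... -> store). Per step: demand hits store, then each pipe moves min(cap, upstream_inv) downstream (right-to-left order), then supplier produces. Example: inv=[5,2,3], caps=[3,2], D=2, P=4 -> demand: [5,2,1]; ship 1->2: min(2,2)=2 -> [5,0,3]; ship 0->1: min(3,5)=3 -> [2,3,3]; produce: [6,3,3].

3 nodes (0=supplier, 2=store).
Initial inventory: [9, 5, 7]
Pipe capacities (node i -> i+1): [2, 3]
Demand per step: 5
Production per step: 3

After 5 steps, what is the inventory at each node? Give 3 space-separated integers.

Step 1: demand=5,sold=5 ship[1->2]=3 ship[0->1]=2 prod=3 -> inv=[10 4 5]
Step 2: demand=5,sold=5 ship[1->2]=3 ship[0->1]=2 prod=3 -> inv=[11 3 3]
Step 3: demand=5,sold=3 ship[1->2]=3 ship[0->1]=2 prod=3 -> inv=[12 2 3]
Step 4: demand=5,sold=3 ship[1->2]=2 ship[0->1]=2 prod=3 -> inv=[13 2 2]
Step 5: demand=5,sold=2 ship[1->2]=2 ship[0->1]=2 prod=3 -> inv=[14 2 2]

14 2 2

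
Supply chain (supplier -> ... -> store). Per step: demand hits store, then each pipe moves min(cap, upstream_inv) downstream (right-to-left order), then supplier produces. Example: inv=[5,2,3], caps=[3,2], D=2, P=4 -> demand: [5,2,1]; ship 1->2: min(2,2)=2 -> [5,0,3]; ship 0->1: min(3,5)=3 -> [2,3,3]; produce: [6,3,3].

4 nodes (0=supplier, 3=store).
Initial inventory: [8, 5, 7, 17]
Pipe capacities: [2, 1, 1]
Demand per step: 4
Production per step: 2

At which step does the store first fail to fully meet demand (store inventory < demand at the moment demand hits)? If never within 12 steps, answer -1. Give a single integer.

Step 1: demand=4,sold=4 ship[2->3]=1 ship[1->2]=1 ship[0->1]=2 prod=2 -> [8 6 7 14]
Step 2: demand=4,sold=4 ship[2->3]=1 ship[1->2]=1 ship[0->1]=2 prod=2 -> [8 7 7 11]
Step 3: demand=4,sold=4 ship[2->3]=1 ship[1->2]=1 ship[0->1]=2 prod=2 -> [8 8 7 8]
Step 4: demand=4,sold=4 ship[2->3]=1 ship[1->2]=1 ship[0->1]=2 prod=2 -> [8 9 7 5]
Step 5: demand=4,sold=4 ship[2->3]=1 ship[1->2]=1 ship[0->1]=2 prod=2 -> [8 10 7 2]
Step 6: demand=4,sold=2 ship[2->3]=1 ship[1->2]=1 ship[0->1]=2 prod=2 -> [8 11 7 1]
Step 7: demand=4,sold=1 ship[2->3]=1 ship[1->2]=1 ship[0->1]=2 prod=2 -> [8 12 7 1]
Step 8: demand=4,sold=1 ship[2->3]=1 ship[1->2]=1 ship[0->1]=2 prod=2 -> [8 13 7 1]
Step 9: demand=4,sold=1 ship[2->3]=1 ship[1->2]=1 ship[0->1]=2 prod=2 -> [8 14 7 1]
Step 10: demand=4,sold=1 ship[2->3]=1 ship[1->2]=1 ship[0->1]=2 prod=2 -> [8 15 7 1]
Step 11: demand=4,sold=1 ship[2->3]=1 ship[1->2]=1 ship[0->1]=2 prod=2 -> [8 16 7 1]
Step 12: demand=4,sold=1 ship[2->3]=1 ship[1->2]=1 ship[0->1]=2 prod=2 -> [8 17 7 1]
First stockout at step 6

6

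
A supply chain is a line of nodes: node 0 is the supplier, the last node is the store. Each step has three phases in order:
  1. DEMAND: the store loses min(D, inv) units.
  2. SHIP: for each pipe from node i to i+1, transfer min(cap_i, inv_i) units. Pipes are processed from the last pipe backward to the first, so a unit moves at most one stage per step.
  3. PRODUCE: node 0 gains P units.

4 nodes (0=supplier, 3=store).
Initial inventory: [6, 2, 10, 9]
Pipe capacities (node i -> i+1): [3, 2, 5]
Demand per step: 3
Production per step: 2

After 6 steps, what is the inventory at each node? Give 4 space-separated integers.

Step 1: demand=3,sold=3 ship[2->3]=5 ship[1->2]=2 ship[0->1]=3 prod=2 -> inv=[5 3 7 11]
Step 2: demand=3,sold=3 ship[2->3]=5 ship[1->2]=2 ship[0->1]=3 prod=2 -> inv=[4 4 4 13]
Step 3: demand=3,sold=3 ship[2->3]=4 ship[1->2]=2 ship[0->1]=3 prod=2 -> inv=[3 5 2 14]
Step 4: demand=3,sold=3 ship[2->3]=2 ship[1->2]=2 ship[0->1]=3 prod=2 -> inv=[2 6 2 13]
Step 5: demand=3,sold=3 ship[2->3]=2 ship[1->2]=2 ship[0->1]=2 prod=2 -> inv=[2 6 2 12]
Step 6: demand=3,sold=3 ship[2->3]=2 ship[1->2]=2 ship[0->1]=2 prod=2 -> inv=[2 6 2 11]

2 6 2 11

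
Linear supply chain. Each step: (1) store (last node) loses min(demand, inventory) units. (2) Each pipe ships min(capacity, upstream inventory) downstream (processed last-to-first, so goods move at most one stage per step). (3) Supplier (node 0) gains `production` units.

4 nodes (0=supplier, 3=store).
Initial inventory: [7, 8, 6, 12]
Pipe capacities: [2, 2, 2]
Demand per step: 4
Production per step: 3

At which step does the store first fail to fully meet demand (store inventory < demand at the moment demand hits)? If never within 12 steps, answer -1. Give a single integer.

Step 1: demand=4,sold=4 ship[2->3]=2 ship[1->2]=2 ship[0->1]=2 prod=3 -> [8 8 6 10]
Step 2: demand=4,sold=4 ship[2->3]=2 ship[1->2]=2 ship[0->1]=2 prod=3 -> [9 8 6 8]
Step 3: demand=4,sold=4 ship[2->3]=2 ship[1->2]=2 ship[0->1]=2 prod=3 -> [10 8 6 6]
Step 4: demand=4,sold=4 ship[2->3]=2 ship[1->2]=2 ship[0->1]=2 prod=3 -> [11 8 6 4]
Step 5: demand=4,sold=4 ship[2->3]=2 ship[1->2]=2 ship[0->1]=2 prod=3 -> [12 8 6 2]
Step 6: demand=4,sold=2 ship[2->3]=2 ship[1->2]=2 ship[0->1]=2 prod=3 -> [13 8 6 2]
Step 7: demand=4,sold=2 ship[2->3]=2 ship[1->2]=2 ship[0->1]=2 prod=3 -> [14 8 6 2]
Step 8: demand=4,sold=2 ship[2->3]=2 ship[1->2]=2 ship[0->1]=2 prod=3 -> [15 8 6 2]
Step 9: demand=4,sold=2 ship[2->3]=2 ship[1->2]=2 ship[0->1]=2 prod=3 -> [16 8 6 2]
Step 10: demand=4,sold=2 ship[2->3]=2 ship[1->2]=2 ship[0->1]=2 prod=3 -> [17 8 6 2]
Step 11: demand=4,sold=2 ship[2->3]=2 ship[1->2]=2 ship[0->1]=2 prod=3 -> [18 8 6 2]
Step 12: demand=4,sold=2 ship[2->3]=2 ship[1->2]=2 ship[0->1]=2 prod=3 -> [19 8 6 2]
First stockout at step 6

6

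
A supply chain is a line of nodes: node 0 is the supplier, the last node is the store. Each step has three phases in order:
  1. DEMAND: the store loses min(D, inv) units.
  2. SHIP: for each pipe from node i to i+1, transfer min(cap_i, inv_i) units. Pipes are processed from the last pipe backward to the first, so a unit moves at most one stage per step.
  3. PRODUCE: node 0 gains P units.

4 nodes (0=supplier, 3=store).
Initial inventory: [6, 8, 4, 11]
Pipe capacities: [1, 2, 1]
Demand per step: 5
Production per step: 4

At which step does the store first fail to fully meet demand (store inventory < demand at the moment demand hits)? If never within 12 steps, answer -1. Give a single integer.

Step 1: demand=5,sold=5 ship[2->3]=1 ship[1->2]=2 ship[0->1]=1 prod=4 -> [9 7 5 7]
Step 2: demand=5,sold=5 ship[2->3]=1 ship[1->2]=2 ship[0->1]=1 prod=4 -> [12 6 6 3]
Step 3: demand=5,sold=3 ship[2->3]=1 ship[1->2]=2 ship[0->1]=1 prod=4 -> [15 5 7 1]
Step 4: demand=5,sold=1 ship[2->3]=1 ship[1->2]=2 ship[0->1]=1 prod=4 -> [18 4 8 1]
Step 5: demand=5,sold=1 ship[2->3]=1 ship[1->2]=2 ship[0->1]=1 prod=4 -> [21 3 9 1]
Step 6: demand=5,sold=1 ship[2->3]=1 ship[1->2]=2 ship[0->1]=1 prod=4 -> [24 2 10 1]
Step 7: demand=5,sold=1 ship[2->3]=1 ship[1->2]=2 ship[0->1]=1 prod=4 -> [27 1 11 1]
Step 8: demand=5,sold=1 ship[2->3]=1 ship[1->2]=1 ship[0->1]=1 prod=4 -> [30 1 11 1]
Step 9: demand=5,sold=1 ship[2->3]=1 ship[1->2]=1 ship[0->1]=1 prod=4 -> [33 1 11 1]
Step 10: demand=5,sold=1 ship[2->3]=1 ship[1->2]=1 ship[0->1]=1 prod=4 -> [36 1 11 1]
Step 11: demand=5,sold=1 ship[2->3]=1 ship[1->2]=1 ship[0->1]=1 prod=4 -> [39 1 11 1]
Step 12: demand=5,sold=1 ship[2->3]=1 ship[1->2]=1 ship[0->1]=1 prod=4 -> [42 1 11 1]
First stockout at step 3

3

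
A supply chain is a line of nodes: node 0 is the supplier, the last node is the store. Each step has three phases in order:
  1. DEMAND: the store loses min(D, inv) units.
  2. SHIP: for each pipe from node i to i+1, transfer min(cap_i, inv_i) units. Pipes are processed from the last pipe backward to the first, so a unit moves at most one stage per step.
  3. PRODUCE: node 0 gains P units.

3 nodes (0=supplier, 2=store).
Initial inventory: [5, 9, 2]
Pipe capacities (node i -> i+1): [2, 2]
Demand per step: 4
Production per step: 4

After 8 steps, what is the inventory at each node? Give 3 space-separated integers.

Step 1: demand=4,sold=2 ship[1->2]=2 ship[0->1]=2 prod=4 -> inv=[7 9 2]
Step 2: demand=4,sold=2 ship[1->2]=2 ship[0->1]=2 prod=4 -> inv=[9 9 2]
Step 3: demand=4,sold=2 ship[1->2]=2 ship[0->1]=2 prod=4 -> inv=[11 9 2]
Step 4: demand=4,sold=2 ship[1->2]=2 ship[0->1]=2 prod=4 -> inv=[13 9 2]
Step 5: demand=4,sold=2 ship[1->2]=2 ship[0->1]=2 prod=4 -> inv=[15 9 2]
Step 6: demand=4,sold=2 ship[1->2]=2 ship[0->1]=2 prod=4 -> inv=[17 9 2]
Step 7: demand=4,sold=2 ship[1->2]=2 ship[0->1]=2 prod=4 -> inv=[19 9 2]
Step 8: demand=4,sold=2 ship[1->2]=2 ship[0->1]=2 prod=4 -> inv=[21 9 2]

21 9 2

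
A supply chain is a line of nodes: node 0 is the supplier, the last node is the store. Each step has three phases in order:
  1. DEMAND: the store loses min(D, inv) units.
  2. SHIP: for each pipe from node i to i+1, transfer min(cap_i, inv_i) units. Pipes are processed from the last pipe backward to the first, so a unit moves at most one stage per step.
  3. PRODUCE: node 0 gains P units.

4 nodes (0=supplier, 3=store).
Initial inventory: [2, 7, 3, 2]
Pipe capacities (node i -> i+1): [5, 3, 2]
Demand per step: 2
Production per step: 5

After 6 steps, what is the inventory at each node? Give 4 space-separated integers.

Step 1: demand=2,sold=2 ship[2->3]=2 ship[1->2]=3 ship[0->1]=2 prod=5 -> inv=[5 6 4 2]
Step 2: demand=2,sold=2 ship[2->3]=2 ship[1->2]=3 ship[0->1]=5 prod=5 -> inv=[5 8 5 2]
Step 3: demand=2,sold=2 ship[2->3]=2 ship[1->2]=3 ship[0->1]=5 prod=5 -> inv=[5 10 6 2]
Step 4: demand=2,sold=2 ship[2->3]=2 ship[1->2]=3 ship[0->1]=5 prod=5 -> inv=[5 12 7 2]
Step 5: demand=2,sold=2 ship[2->3]=2 ship[1->2]=3 ship[0->1]=5 prod=5 -> inv=[5 14 8 2]
Step 6: demand=2,sold=2 ship[2->3]=2 ship[1->2]=3 ship[0->1]=5 prod=5 -> inv=[5 16 9 2]

5 16 9 2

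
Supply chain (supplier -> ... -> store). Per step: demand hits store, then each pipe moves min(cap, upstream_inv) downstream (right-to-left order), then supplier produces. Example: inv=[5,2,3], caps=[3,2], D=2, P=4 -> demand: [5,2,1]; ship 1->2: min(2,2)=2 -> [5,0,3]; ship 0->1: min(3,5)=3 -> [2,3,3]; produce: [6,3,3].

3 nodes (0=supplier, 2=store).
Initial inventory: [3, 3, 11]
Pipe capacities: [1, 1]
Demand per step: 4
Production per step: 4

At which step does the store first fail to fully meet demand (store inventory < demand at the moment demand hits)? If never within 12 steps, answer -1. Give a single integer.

Step 1: demand=4,sold=4 ship[1->2]=1 ship[0->1]=1 prod=4 -> [6 3 8]
Step 2: demand=4,sold=4 ship[1->2]=1 ship[0->1]=1 prod=4 -> [9 3 5]
Step 3: demand=4,sold=4 ship[1->2]=1 ship[0->1]=1 prod=4 -> [12 3 2]
Step 4: demand=4,sold=2 ship[1->2]=1 ship[0->1]=1 prod=4 -> [15 3 1]
Step 5: demand=4,sold=1 ship[1->2]=1 ship[0->1]=1 prod=4 -> [18 3 1]
Step 6: demand=4,sold=1 ship[1->2]=1 ship[0->1]=1 prod=4 -> [21 3 1]
Step 7: demand=4,sold=1 ship[1->2]=1 ship[0->1]=1 prod=4 -> [24 3 1]
Step 8: demand=4,sold=1 ship[1->2]=1 ship[0->1]=1 prod=4 -> [27 3 1]
Step 9: demand=4,sold=1 ship[1->2]=1 ship[0->1]=1 prod=4 -> [30 3 1]
Step 10: demand=4,sold=1 ship[1->2]=1 ship[0->1]=1 prod=4 -> [33 3 1]
Step 11: demand=4,sold=1 ship[1->2]=1 ship[0->1]=1 prod=4 -> [36 3 1]
Step 12: demand=4,sold=1 ship[1->2]=1 ship[0->1]=1 prod=4 -> [39 3 1]
First stockout at step 4

4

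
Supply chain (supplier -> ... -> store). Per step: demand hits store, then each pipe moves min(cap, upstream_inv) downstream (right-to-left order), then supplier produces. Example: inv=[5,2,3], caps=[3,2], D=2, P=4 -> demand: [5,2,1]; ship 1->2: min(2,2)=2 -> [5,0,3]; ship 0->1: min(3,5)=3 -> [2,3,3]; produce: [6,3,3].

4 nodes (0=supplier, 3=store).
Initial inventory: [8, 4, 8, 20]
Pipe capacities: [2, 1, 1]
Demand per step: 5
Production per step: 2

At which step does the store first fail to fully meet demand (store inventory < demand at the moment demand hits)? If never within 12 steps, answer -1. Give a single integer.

Step 1: demand=5,sold=5 ship[2->3]=1 ship[1->2]=1 ship[0->1]=2 prod=2 -> [8 5 8 16]
Step 2: demand=5,sold=5 ship[2->3]=1 ship[1->2]=1 ship[0->1]=2 prod=2 -> [8 6 8 12]
Step 3: demand=5,sold=5 ship[2->3]=1 ship[1->2]=1 ship[0->1]=2 prod=2 -> [8 7 8 8]
Step 4: demand=5,sold=5 ship[2->3]=1 ship[1->2]=1 ship[0->1]=2 prod=2 -> [8 8 8 4]
Step 5: demand=5,sold=4 ship[2->3]=1 ship[1->2]=1 ship[0->1]=2 prod=2 -> [8 9 8 1]
Step 6: demand=5,sold=1 ship[2->3]=1 ship[1->2]=1 ship[0->1]=2 prod=2 -> [8 10 8 1]
Step 7: demand=5,sold=1 ship[2->3]=1 ship[1->2]=1 ship[0->1]=2 prod=2 -> [8 11 8 1]
Step 8: demand=5,sold=1 ship[2->3]=1 ship[1->2]=1 ship[0->1]=2 prod=2 -> [8 12 8 1]
Step 9: demand=5,sold=1 ship[2->3]=1 ship[1->2]=1 ship[0->1]=2 prod=2 -> [8 13 8 1]
Step 10: demand=5,sold=1 ship[2->3]=1 ship[1->2]=1 ship[0->1]=2 prod=2 -> [8 14 8 1]
Step 11: demand=5,sold=1 ship[2->3]=1 ship[1->2]=1 ship[0->1]=2 prod=2 -> [8 15 8 1]
Step 12: demand=5,sold=1 ship[2->3]=1 ship[1->2]=1 ship[0->1]=2 prod=2 -> [8 16 8 1]
First stockout at step 5

5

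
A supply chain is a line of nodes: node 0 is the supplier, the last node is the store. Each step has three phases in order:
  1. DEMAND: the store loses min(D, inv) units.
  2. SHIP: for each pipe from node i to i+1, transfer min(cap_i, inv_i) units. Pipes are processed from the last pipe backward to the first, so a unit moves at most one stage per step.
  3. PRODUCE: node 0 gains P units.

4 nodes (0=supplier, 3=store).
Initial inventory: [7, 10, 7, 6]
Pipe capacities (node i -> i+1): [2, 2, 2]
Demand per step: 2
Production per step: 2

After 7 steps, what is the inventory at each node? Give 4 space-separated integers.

Step 1: demand=2,sold=2 ship[2->3]=2 ship[1->2]=2 ship[0->1]=2 prod=2 -> inv=[7 10 7 6]
Step 2: demand=2,sold=2 ship[2->3]=2 ship[1->2]=2 ship[0->1]=2 prod=2 -> inv=[7 10 7 6]
Step 3: demand=2,sold=2 ship[2->3]=2 ship[1->2]=2 ship[0->1]=2 prod=2 -> inv=[7 10 7 6]
Step 4: demand=2,sold=2 ship[2->3]=2 ship[1->2]=2 ship[0->1]=2 prod=2 -> inv=[7 10 7 6]
Step 5: demand=2,sold=2 ship[2->3]=2 ship[1->2]=2 ship[0->1]=2 prod=2 -> inv=[7 10 7 6]
Step 6: demand=2,sold=2 ship[2->3]=2 ship[1->2]=2 ship[0->1]=2 prod=2 -> inv=[7 10 7 6]
Step 7: demand=2,sold=2 ship[2->3]=2 ship[1->2]=2 ship[0->1]=2 prod=2 -> inv=[7 10 7 6]

7 10 7 6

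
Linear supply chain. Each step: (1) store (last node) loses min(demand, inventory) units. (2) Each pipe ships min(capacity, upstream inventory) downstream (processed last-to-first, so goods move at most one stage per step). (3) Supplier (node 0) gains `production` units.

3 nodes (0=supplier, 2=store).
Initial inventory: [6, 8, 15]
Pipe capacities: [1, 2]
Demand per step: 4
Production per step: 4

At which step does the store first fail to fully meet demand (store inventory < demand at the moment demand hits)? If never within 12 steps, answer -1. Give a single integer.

Step 1: demand=4,sold=4 ship[1->2]=2 ship[0->1]=1 prod=4 -> [9 7 13]
Step 2: demand=4,sold=4 ship[1->2]=2 ship[0->1]=1 prod=4 -> [12 6 11]
Step 3: demand=4,sold=4 ship[1->2]=2 ship[0->1]=1 prod=4 -> [15 5 9]
Step 4: demand=4,sold=4 ship[1->2]=2 ship[0->1]=1 prod=4 -> [18 4 7]
Step 5: demand=4,sold=4 ship[1->2]=2 ship[0->1]=1 prod=4 -> [21 3 5]
Step 6: demand=4,sold=4 ship[1->2]=2 ship[0->1]=1 prod=4 -> [24 2 3]
Step 7: demand=4,sold=3 ship[1->2]=2 ship[0->1]=1 prod=4 -> [27 1 2]
Step 8: demand=4,sold=2 ship[1->2]=1 ship[0->1]=1 prod=4 -> [30 1 1]
Step 9: demand=4,sold=1 ship[1->2]=1 ship[0->1]=1 prod=4 -> [33 1 1]
Step 10: demand=4,sold=1 ship[1->2]=1 ship[0->1]=1 prod=4 -> [36 1 1]
Step 11: demand=4,sold=1 ship[1->2]=1 ship[0->1]=1 prod=4 -> [39 1 1]
Step 12: demand=4,sold=1 ship[1->2]=1 ship[0->1]=1 prod=4 -> [42 1 1]
First stockout at step 7

7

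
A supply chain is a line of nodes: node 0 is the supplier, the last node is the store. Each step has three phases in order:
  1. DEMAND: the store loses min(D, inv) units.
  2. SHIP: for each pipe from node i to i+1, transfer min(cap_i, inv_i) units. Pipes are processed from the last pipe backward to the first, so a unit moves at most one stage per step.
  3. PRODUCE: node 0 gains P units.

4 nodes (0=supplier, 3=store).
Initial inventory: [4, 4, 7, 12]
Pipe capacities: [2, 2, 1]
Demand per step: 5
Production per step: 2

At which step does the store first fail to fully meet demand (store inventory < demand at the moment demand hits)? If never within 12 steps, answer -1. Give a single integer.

Step 1: demand=5,sold=5 ship[2->3]=1 ship[1->2]=2 ship[0->1]=2 prod=2 -> [4 4 8 8]
Step 2: demand=5,sold=5 ship[2->3]=1 ship[1->2]=2 ship[0->1]=2 prod=2 -> [4 4 9 4]
Step 3: demand=5,sold=4 ship[2->3]=1 ship[1->2]=2 ship[0->1]=2 prod=2 -> [4 4 10 1]
Step 4: demand=5,sold=1 ship[2->3]=1 ship[1->2]=2 ship[0->1]=2 prod=2 -> [4 4 11 1]
Step 5: demand=5,sold=1 ship[2->3]=1 ship[1->2]=2 ship[0->1]=2 prod=2 -> [4 4 12 1]
Step 6: demand=5,sold=1 ship[2->3]=1 ship[1->2]=2 ship[0->1]=2 prod=2 -> [4 4 13 1]
Step 7: demand=5,sold=1 ship[2->3]=1 ship[1->2]=2 ship[0->1]=2 prod=2 -> [4 4 14 1]
Step 8: demand=5,sold=1 ship[2->3]=1 ship[1->2]=2 ship[0->1]=2 prod=2 -> [4 4 15 1]
Step 9: demand=5,sold=1 ship[2->3]=1 ship[1->2]=2 ship[0->1]=2 prod=2 -> [4 4 16 1]
Step 10: demand=5,sold=1 ship[2->3]=1 ship[1->2]=2 ship[0->1]=2 prod=2 -> [4 4 17 1]
Step 11: demand=5,sold=1 ship[2->3]=1 ship[1->2]=2 ship[0->1]=2 prod=2 -> [4 4 18 1]
Step 12: demand=5,sold=1 ship[2->3]=1 ship[1->2]=2 ship[0->1]=2 prod=2 -> [4 4 19 1]
First stockout at step 3

3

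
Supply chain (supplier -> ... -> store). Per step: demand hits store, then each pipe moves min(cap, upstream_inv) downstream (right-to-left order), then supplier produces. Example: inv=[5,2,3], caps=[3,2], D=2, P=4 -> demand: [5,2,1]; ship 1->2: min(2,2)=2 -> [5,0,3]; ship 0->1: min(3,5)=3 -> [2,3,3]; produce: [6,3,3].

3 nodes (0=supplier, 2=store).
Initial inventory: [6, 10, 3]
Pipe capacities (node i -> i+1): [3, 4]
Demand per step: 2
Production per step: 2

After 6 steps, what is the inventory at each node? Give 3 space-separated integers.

Step 1: demand=2,sold=2 ship[1->2]=4 ship[0->1]=3 prod=2 -> inv=[5 9 5]
Step 2: demand=2,sold=2 ship[1->2]=4 ship[0->1]=3 prod=2 -> inv=[4 8 7]
Step 3: demand=2,sold=2 ship[1->2]=4 ship[0->1]=3 prod=2 -> inv=[3 7 9]
Step 4: demand=2,sold=2 ship[1->2]=4 ship[0->1]=3 prod=2 -> inv=[2 6 11]
Step 5: demand=2,sold=2 ship[1->2]=4 ship[0->1]=2 prod=2 -> inv=[2 4 13]
Step 6: demand=2,sold=2 ship[1->2]=4 ship[0->1]=2 prod=2 -> inv=[2 2 15]

2 2 15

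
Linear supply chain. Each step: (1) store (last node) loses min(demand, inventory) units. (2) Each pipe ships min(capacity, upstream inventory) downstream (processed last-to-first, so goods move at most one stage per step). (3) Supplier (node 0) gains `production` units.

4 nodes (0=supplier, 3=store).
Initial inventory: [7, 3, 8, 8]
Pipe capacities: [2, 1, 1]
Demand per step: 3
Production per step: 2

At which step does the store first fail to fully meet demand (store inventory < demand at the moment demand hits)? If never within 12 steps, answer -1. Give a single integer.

Step 1: demand=3,sold=3 ship[2->3]=1 ship[1->2]=1 ship[0->1]=2 prod=2 -> [7 4 8 6]
Step 2: demand=3,sold=3 ship[2->3]=1 ship[1->2]=1 ship[0->1]=2 prod=2 -> [7 5 8 4]
Step 3: demand=3,sold=3 ship[2->3]=1 ship[1->2]=1 ship[0->1]=2 prod=2 -> [7 6 8 2]
Step 4: demand=3,sold=2 ship[2->3]=1 ship[1->2]=1 ship[0->1]=2 prod=2 -> [7 7 8 1]
Step 5: demand=3,sold=1 ship[2->3]=1 ship[1->2]=1 ship[0->1]=2 prod=2 -> [7 8 8 1]
Step 6: demand=3,sold=1 ship[2->3]=1 ship[1->2]=1 ship[0->1]=2 prod=2 -> [7 9 8 1]
Step 7: demand=3,sold=1 ship[2->3]=1 ship[1->2]=1 ship[0->1]=2 prod=2 -> [7 10 8 1]
Step 8: demand=3,sold=1 ship[2->3]=1 ship[1->2]=1 ship[0->1]=2 prod=2 -> [7 11 8 1]
Step 9: demand=3,sold=1 ship[2->3]=1 ship[1->2]=1 ship[0->1]=2 prod=2 -> [7 12 8 1]
Step 10: demand=3,sold=1 ship[2->3]=1 ship[1->2]=1 ship[0->1]=2 prod=2 -> [7 13 8 1]
Step 11: demand=3,sold=1 ship[2->3]=1 ship[1->2]=1 ship[0->1]=2 prod=2 -> [7 14 8 1]
Step 12: demand=3,sold=1 ship[2->3]=1 ship[1->2]=1 ship[0->1]=2 prod=2 -> [7 15 8 1]
First stockout at step 4

4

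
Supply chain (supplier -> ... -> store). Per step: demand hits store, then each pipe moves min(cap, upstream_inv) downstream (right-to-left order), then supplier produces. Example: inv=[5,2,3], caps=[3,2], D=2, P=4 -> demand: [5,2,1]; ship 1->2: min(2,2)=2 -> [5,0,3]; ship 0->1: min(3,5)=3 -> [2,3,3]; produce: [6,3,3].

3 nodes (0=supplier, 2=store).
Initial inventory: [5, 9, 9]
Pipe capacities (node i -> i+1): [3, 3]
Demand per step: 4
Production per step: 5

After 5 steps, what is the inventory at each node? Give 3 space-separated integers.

Step 1: demand=4,sold=4 ship[1->2]=3 ship[0->1]=3 prod=5 -> inv=[7 9 8]
Step 2: demand=4,sold=4 ship[1->2]=3 ship[0->1]=3 prod=5 -> inv=[9 9 7]
Step 3: demand=4,sold=4 ship[1->2]=3 ship[0->1]=3 prod=5 -> inv=[11 9 6]
Step 4: demand=4,sold=4 ship[1->2]=3 ship[0->1]=3 prod=5 -> inv=[13 9 5]
Step 5: demand=4,sold=4 ship[1->2]=3 ship[0->1]=3 prod=5 -> inv=[15 9 4]

15 9 4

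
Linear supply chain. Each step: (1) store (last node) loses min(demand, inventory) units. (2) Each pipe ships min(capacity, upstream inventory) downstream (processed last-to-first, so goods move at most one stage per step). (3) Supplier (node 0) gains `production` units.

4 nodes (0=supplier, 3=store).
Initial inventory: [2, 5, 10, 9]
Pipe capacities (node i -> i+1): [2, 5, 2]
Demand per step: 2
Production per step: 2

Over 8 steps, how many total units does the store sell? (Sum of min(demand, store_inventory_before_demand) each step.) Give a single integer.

Step 1: sold=2 (running total=2) -> [2 2 13 9]
Step 2: sold=2 (running total=4) -> [2 2 13 9]
Step 3: sold=2 (running total=6) -> [2 2 13 9]
Step 4: sold=2 (running total=8) -> [2 2 13 9]
Step 5: sold=2 (running total=10) -> [2 2 13 9]
Step 6: sold=2 (running total=12) -> [2 2 13 9]
Step 7: sold=2 (running total=14) -> [2 2 13 9]
Step 8: sold=2 (running total=16) -> [2 2 13 9]

Answer: 16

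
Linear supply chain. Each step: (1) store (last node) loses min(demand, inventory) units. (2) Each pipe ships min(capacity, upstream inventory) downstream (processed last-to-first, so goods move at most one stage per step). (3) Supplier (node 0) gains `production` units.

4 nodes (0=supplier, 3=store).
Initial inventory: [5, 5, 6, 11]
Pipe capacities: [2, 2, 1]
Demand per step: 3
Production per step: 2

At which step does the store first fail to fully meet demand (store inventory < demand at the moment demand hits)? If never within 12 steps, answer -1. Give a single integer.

Step 1: demand=3,sold=3 ship[2->3]=1 ship[1->2]=2 ship[0->1]=2 prod=2 -> [5 5 7 9]
Step 2: demand=3,sold=3 ship[2->3]=1 ship[1->2]=2 ship[0->1]=2 prod=2 -> [5 5 8 7]
Step 3: demand=3,sold=3 ship[2->3]=1 ship[1->2]=2 ship[0->1]=2 prod=2 -> [5 5 9 5]
Step 4: demand=3,sold=3 ship[2->3]=1 ship[1->2]=2 ship[0->1]=2 prod=2 -> [5 5 10 3]
Step 5: demand=3,sold=3 ship[2->3]=1 ship[1->2]=2 ship[0->1]=2 prod=2 -> [5 5 11 1]
Step 6: demand=3,sold=1 ship[2->3]=1 ship[1->2]=2 ship[0->1]=2 prod=2 -> [5 5 12 1]
Step 7: demand=3,sold=1 ship[2->3]=1 ship[1->2]=2 ship[0->1]=2 prod=2 -> [5 5 13 1]
Step 8: demand=3,sold=1 ship[2->3]=1 ship[1->2]=2 ship[0->1]=2 prod=2 -> [5 5 14 1]
Step 9: demand=3,sold=1 ship[2->3]=1 ship[1->2]=2 ship[0->1]=2 prod=2 -> [5 5 15 1]
Step 10: demand=3,sold=1 ship[2->3]=1 ship[1->2]=2 ship[0->1]=2 prod=2 -> [5 5 16 1]
Step 11: demand=3,sold=1 ship[2->3]=1 ship[1->2]=2 ship[0->1]=2 prod=2 -> [5 5 17 1]
Step 12: demand=3,sold=1 ship[2->3]=1 ship[1->2]=2 ship[0->1]=2 prod=2 -> [5 5 18 1]
First stockout at step 6

6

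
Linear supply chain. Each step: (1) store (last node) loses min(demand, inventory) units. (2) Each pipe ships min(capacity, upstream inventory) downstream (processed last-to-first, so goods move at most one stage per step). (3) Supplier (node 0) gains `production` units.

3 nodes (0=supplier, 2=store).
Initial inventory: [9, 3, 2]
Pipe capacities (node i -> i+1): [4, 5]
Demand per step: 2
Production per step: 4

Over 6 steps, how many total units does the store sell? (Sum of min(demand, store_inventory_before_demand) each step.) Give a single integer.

Answer: 12

Derivation:
Step 1: sold=2 (running total=2) -> [9 4 3]
Step 2: sold=2 (running total=4) -> [9 4 5]
Step 3: sold=2 (running total=6) -> [9 4 7]
Step 4: sold=2 (running total=8) -> [9 4 9]
Step 5: sold=2 (running total=10) -> [9 4 11]
Step 6: sold=2 (running total=12) -> [9 4 13]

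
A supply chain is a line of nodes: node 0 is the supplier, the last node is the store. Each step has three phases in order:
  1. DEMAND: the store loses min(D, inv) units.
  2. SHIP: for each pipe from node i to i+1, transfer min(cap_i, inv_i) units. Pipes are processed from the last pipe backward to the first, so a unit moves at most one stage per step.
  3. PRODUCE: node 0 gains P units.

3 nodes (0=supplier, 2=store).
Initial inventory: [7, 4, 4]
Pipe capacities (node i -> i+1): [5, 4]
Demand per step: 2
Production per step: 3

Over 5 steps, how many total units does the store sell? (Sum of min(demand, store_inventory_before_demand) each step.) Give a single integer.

Step 1: sold=2 (running total=2) -> [5 5 6]
Step 2: sold=2 (running total=4) -> [3 6 8]
Step 3: sold=2 (running total=6) -> [3 5 10]
Step 4: sold=2 (running total=8) -> [3 4 12]
Step 5: sold=2 (running total=10) -> [3 3 14]

Answer: 10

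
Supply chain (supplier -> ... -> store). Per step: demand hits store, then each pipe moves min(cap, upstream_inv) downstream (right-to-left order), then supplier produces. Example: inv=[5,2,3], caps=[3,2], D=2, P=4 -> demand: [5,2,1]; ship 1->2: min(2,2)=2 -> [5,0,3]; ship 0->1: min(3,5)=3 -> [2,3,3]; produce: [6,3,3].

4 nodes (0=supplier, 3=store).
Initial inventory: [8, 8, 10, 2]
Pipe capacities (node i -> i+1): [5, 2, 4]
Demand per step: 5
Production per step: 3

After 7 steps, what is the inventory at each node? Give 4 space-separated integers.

Step 1: demand=5,sold=2 ship[2->3]=4 ship[1->2]=2 ship[0->1]=5 prod=3 -> inv=[6 11 8 4]
Step 2: demand=5,sold=4 ship[2->3]=4 ship[1->2]=2 ship[0->1]=5 prod=3 -> inv=[4 14 6 4]
Step 3: demand=5,sold=4 ship[2->3]=4 ship[1->2]=2 ship[0->1]=4 prod=3 -> inv=[3 16 4 4]
Step 4: demand=5,sold=4 ship[2->3]=4 ship[1->2]=2 ship[0->1]=3 prod=3 -> inv=[3 17 2 4]
Step 5: demand=5,sold=4 ship[2->3]=2 ship[1->2]=2 ship[0->1]=3 prod=3 -> inv=[3 18 2 2]
Step 6: demand=5,sold=2 ship[2->3]=2 ship[1->2]=2 ship[0->1]=3 prod=3 -> inv=[3 19 2 2]
Step 7: demand=5,sold=2 ship[2->3]=2 ship[1->2]=2 ship[0->1]=3 prod=3 -> inv=[3 20 2 2]

3 20 2 2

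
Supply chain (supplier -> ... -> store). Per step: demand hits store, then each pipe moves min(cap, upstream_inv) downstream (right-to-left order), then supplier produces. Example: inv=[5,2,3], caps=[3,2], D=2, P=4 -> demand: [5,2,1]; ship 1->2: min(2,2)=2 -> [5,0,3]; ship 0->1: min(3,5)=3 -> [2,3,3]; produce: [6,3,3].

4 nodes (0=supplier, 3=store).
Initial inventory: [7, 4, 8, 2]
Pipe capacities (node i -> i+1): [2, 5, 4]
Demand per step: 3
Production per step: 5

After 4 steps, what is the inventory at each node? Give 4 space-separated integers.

Step 1: demand=3,sold=2 ship[2->3]=4 ship[1->2]=4 ship[0->1]=2 prod=5 -> inv=[10 2 8 4]
Step 2: demand=3,sold=3 ship[2->3]=4 ship[1->2]=2 ship[0->1]=2 prod=5 -> inv=[13 2 6 5]
Step 3: demand=3,sold=3 ship[2->3]=4 ship[1->2]=2 ship[0->1]=2 prod=5 -> inv=[16 2 4 6]
Step 4: demand=3,sold=3 ship[2->3]=4 ship[1->2]=2 ship[0->1]=2 prod=5 -> inv=[19 2 2 7]

19 2 2 7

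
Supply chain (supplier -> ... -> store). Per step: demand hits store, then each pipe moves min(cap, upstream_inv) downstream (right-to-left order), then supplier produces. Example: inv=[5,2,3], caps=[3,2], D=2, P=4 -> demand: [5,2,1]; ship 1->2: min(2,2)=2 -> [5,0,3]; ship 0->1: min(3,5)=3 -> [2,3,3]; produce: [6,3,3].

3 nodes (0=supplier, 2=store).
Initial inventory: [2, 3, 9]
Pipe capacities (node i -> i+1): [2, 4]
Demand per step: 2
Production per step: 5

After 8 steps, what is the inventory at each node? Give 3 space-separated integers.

Step 1: demand=2,sold=2 ship[1->2]=3 ship[0->1]=2 prod=5 -> inv=[5 2 10]
Step 2: demand=2,sold=2 ship[1->2]=2 ship[0->1]=2 prod=5 -> inv=[8 2 10]
Step 3: demand=2,sold=2 ship[1->2]=2 ship[0->1]=2 prod=5 -> inv=[11 2 10]
Step 4: demand=2,sold=2 ship[1->2]=2 ship[0->1]=2 prod=5 -> inv=[14 2 10]
Step 5: demand=2,sold=2 ship[1->2]=2 ship[0->1]=2 prod=5 -> inv=[17 2 10]
Step 6: demand=2,sold=2 ship[1->2]=2 ship[0->1]=2 prod=5 -> inv=[20 2 10]
Step 7: demand=2,sold=2 ship[1->2]=2 ship[0->1]=2 prod=5 -> inv=[23 2 10]
Step 8: demand=2,sold=2 ship[1->2]=2 ship[0->1]=2 prod=5 -> inv=[26 2 10]

26 2 10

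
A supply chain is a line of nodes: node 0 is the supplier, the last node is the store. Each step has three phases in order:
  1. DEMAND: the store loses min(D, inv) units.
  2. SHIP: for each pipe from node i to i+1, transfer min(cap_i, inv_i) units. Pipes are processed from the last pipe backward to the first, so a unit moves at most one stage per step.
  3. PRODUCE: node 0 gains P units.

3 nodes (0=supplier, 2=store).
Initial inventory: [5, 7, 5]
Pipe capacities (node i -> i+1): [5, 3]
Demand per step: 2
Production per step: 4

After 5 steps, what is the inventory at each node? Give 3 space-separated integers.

Step 1: demand=2,sold=2 ship[1->2]=3 ship[0->1]=5 prod=4 -> inv=[4 9 6]
Step 2: demand=2,sold=2 ship[1->2]=3 ship[0->1]=4 prod=4 -> inv=[4 10 7]
Step 3: demand=2,sold=2 ship[1->2]=3 ship[0->1]=4 prod=4 -> inv=[4 11 8]
Step 4: demand=2,sold=2 ship[1->2]=3 ship[0->1]=4 prod=4 -> inv=[4 12 9]
Step 5: demand=2,sold=2 ship[1->2]=3 ship[0->1]=4 prod=4 -> inv=[4 13 10]

4 13 10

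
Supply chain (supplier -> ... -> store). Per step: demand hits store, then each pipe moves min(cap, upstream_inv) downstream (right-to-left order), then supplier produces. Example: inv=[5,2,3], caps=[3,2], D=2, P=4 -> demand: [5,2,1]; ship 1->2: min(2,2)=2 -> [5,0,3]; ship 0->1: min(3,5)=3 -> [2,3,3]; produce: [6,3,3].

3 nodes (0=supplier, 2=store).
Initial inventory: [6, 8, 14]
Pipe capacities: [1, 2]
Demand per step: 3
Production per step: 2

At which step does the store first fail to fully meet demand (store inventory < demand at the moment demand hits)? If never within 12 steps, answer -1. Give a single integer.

Step 1: demand=3,sold=3 ship[1->2]=2 ship[0->1]=1 prod=2 -> [7 7 13]
Step 2: demand=3,sold=3 ship[1->2]=2 ship[0->1]=1 prod=2 -> [8 6 12]
Step 3: demand=3,sold=3 ship[1->2]=2 ship[0->1]=1 prod=2 -> [9 5 11]
Step 4: demand=3,sold=3 ship[1->2]=2 ship[0->1]=1 prod=2 -> [10 4 10]
Step 5: demand=3,sold=3 ship[1->2]=2 ship[0->1]=1 prod=2 -> [11 3 9]
Step 6: demand=3,sold=3 ship[1->2]=2 ship[0->1]=1 prod=2 -> [12 2 8]
Step 7: demand=3,sold=3 ship[1->2]=2 ship[0->1]=1 prod=2 -> [13 1 7]
Step 8: demand=3,sold=3 ship[1->2]=1 ship[0->1]=1 prod=2 -> [14 1 5]
Step 9: demand=3,sold=3 ship[1->2]=1 ship[0->1]=1 prod=2 -> [15 1 3]
Step 10: demand=3,sold=3 ship[1->2]=1 ship[0->1]=1 prod=2 -> [16 1 1]
Step 11: demand=3,sold=1 ship[1->2]=1 ship[0->1]=1 prod=2 -> [17 1 1]
Step 12: demand=3,sold=1 ship[1->2]=1 ship[0->1]=1 prod=2 -> [18 1 1]
First stockout at step 11

11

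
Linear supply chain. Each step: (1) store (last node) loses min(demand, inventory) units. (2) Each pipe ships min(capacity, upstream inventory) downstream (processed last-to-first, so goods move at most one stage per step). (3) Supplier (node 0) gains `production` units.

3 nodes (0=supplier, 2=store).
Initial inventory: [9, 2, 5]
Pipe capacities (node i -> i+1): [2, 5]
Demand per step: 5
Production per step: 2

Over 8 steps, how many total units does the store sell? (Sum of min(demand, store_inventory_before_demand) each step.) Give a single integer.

Answer: 19

Derivation:
Step 1: sold=5 (running total=5) -> [9 2 2]
Step 2: sold=2 (running total=7) -> [9 2 2]
Step 3: sold=2 (running total=9) -> [9 2 2]
Step 4: sold=2 (running total=11) -> [9 2 2]
Step 5: sold=2 (running total=13) -> [9 2 2]
Step 6: sold=2 (running total=15) -> [9 2 2]
Step 7: sold=2 (running total=17) -> [9 2 2]
Step 8: sold=2 (running total=19) -> [9 2 2]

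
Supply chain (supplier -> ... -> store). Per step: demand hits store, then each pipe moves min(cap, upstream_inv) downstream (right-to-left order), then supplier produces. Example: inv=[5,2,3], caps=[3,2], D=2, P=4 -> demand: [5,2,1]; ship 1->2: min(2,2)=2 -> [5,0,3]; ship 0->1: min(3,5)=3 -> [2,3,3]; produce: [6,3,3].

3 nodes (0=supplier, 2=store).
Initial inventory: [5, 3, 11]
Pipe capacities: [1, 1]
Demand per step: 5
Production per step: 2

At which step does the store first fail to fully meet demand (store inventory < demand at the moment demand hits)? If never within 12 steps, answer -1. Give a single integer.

Step 1: demand=5,sold=5 ship[1->2]=1 ship[0->1]=1 prod=2 -> [6 3 7]
Step 2: demand=5,sold=5 ship[1->2]=1 ship[0->1]=1 prod=2 -> [7 3 3]
Step 3: demand=5,sold=3 ship[1->2]=1 ship[0->1]=1 prod=2 -> [8 3 1]
Step 4: demand=5,sold=1 ship[1->2]=1 ship[0->1]=1 prod=2 -> [9 3 1]
Step 5: demand=5,sold=1 ship[1->2]=1 ship[0->1]=1 prod=2 -> [10 3 1]
Step 6: demand=5,sold=1 ship[1->2]=1 ship[0->1]=1 prod=2 -> [11 3 1]
Step 7: demand=5,sold=1 ship[1->2]=1 ship[0->1]=1 prod=2 -> [12 3 1]
Step 8: demand=5,sold=1 ship[1->2]=1 ship[0->1]=1 prod=2 -> [13 3 1]
Step 9: demand=5,sold=1 ship[1->2]=1 ship[0->1]=1 prod=2 -> [14 3 1]
Step 10: demand=5,sold=1 ship[1->2]=1 ship[0->1]=1 prod=2 -> [15 3 1]
Step 11: demand=5,sold=1 ship[1->2]=1 ship[0->1]=1 prod=2 -> [16 3 1]
Step 12: demand=5,sold=1 ship[1->2]=1 ship[0->1]=1 prod=2 -> [17 3 1]
First stockout at step 3

3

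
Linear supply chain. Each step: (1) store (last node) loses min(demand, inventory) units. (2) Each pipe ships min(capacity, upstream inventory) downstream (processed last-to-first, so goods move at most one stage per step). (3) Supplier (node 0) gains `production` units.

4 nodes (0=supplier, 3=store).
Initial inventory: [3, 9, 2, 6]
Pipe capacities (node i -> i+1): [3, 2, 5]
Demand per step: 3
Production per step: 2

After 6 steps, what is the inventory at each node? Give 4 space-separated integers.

Step 1: demand=3,sold=3 ship[2->3]=2 ship[1->2]=2 ship[0->1]=3 prod=2 -> inv=[2 10 2 5]
Step 2: demand=3,sold=3 ship[2->3]=2 ship[1->2]=2 ship[0->1]=2 prod=2 -> inv=[2 10 2 4]
Step 3: demand=3,sold=3 ship[2->3]=2 ship[1->2]=2 ship[0->1]=2 prod=2 -> inv=[2 10 2 3]
Step 4: demand=3,sold=3 ship[2->3]=2 ship[1->2]=2 ship[0->1]=2 prod=2 -> inv=[2 10 2 2]
Step 5: demand=3,sold=2 ship[2->3]=2 ship[1->2]=2 ship[0->1]=2 prod=2 -> inv=[2 10 2 2]
Step 6: demand=3,sold=2 ship[2->3]=2 ship[1->2]=2 ship[0->1]=2 prod=2 -> inv=[2 10 2 2]

2 10 2 2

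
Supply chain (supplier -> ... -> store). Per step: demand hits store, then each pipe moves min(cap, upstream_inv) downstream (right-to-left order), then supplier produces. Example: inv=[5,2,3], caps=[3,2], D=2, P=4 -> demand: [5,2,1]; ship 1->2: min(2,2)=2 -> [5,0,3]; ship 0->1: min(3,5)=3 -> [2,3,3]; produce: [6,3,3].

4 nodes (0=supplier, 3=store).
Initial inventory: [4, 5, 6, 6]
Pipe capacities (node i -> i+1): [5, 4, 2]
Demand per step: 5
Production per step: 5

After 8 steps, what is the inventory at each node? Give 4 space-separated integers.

Step 1: demand=5,sold=5 ship[2->3]=2 ship[1->2]=4 ship[0->1]=4 prod=5 -> inv=[5 5 8 3]
Step 2: demand=5,sold=3 ship[2->3]=2 ship[1->2]=4 ship[0->1]=5 prod=5 -> inv=[5 6 10 2]
Step 3: demand=5,sold=2 ship[2->3]=2 ship[1->2]=4 ship[0->1]=5 prod=5 -> inv=[5 7 12 2]
Step 4: demand=5,sold=2 ship[2->3]=2 ship[1->2]=4 ship[0->1]=5 prod=5 -> inv=[5 8 14 2]
Step 5: demand=5,sold=2 ship[2->3]=2 ship[1->2]=4 ship[0->1]=5 prod=5 -> inv=[5 9 16 2]
Step 6: demand=5,sold=2 ship[2->3]=2 ship[1->2]=4 ship[0->1]=5 prod=5 -> inv=[5 10 18 2]
Step 7: demand=5,sold=2 ship[2->3]=2 ship[1->2]=4 ship[0->1]=5 prod=5 -> inv=[5 11 20 2]
Step 8: demand=5,sold=2 ship[2->3]=2 ship[1->2]=4 ship[0->1]=5 prod=5 -> inv=[5 12 22 2]

5 12 22 2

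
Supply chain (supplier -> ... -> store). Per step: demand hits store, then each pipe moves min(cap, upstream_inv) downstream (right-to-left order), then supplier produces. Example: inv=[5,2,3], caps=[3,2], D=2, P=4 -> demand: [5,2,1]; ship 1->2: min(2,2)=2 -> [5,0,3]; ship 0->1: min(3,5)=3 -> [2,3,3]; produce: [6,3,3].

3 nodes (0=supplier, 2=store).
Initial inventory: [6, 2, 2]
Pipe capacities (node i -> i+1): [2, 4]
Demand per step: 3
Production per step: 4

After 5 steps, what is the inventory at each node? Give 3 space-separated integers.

Step 1: demand=3,sold=2 ship[1->2]=2 ship[0->1]=2 prod=4 -> inv=[8 2 2]
Step 2: demand=3,sold=2 ship[1->2]=2 ship[0->1]=2 prod=4 -> inv=[10 2 2]
Step 3: demand=3,sold=2 ship[1->2]=2 ship[0->1]=2 prod=4 -> inv=[12 2 2]
Step 4: demand=3,sold=2 ship[1->2]=2 ship[0->1]=2 prod=4 -> inv=[14 2 2]
Step 5: demand=3,sold=2 ship[1->2]=2 ship[0->1]=2 prod=4 -> inv=[16 2 2]

16 2 2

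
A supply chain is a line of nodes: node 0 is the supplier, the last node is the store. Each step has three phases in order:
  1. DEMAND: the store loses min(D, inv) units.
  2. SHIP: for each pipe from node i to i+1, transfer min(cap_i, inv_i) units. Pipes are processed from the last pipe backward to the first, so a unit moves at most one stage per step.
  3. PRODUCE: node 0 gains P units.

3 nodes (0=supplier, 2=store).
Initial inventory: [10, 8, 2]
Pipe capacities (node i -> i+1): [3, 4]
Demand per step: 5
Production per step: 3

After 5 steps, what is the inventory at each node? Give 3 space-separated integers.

Step 1: demand=5,sold=2 ship[1->2]=4 ship[0->1]=3 prod=3 -> inv=[10 7 4]
Step 2: demand=5,sold=4 ship[1->2]=4 ship[0->1]=3 prod=3 -> inv=[10 6 4]
Step 3: demand=5,sold=4 ship[1->2]=4 ship[0->1]=3 prod=3 -> inv=[10 5 4]
Step 4: demand=5,sold=4 ship[1->2]=4 ship[0->1]=3 prod=3 -> inv=[10 4 4]
Step 5: demand=5,sold=4 ship[1->2]=4 ship[0->1]=3 prod=3 -> inv=[10 3 4]

10 3 4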